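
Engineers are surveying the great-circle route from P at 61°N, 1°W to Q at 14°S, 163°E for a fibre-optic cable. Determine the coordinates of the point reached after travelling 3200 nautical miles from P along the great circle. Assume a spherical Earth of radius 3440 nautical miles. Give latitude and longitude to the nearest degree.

Convert each endpoint to a unit vector on the sphere (x = cos φ cos λ, y = cos φ sin λ, z = sin φ).
The central angle between the endpoints is δ = arccos(p₁·p₂) ≈ 2.297 rad (131.6°). The total great-circle distance is δ·R ≈ 2.297 × 3440 ≈ 7900 nmi, so the target fraction is f = 3200/7900 ≈ 0.405.
Interpolate at f ≈ 0.405 with slerp weights a = sin((1−f)δ)/sin δ ≈ 1.309, b = sin(fδ)/sin δ ≈ 1.072.
p = a·p₁ + b·p₂ ≈ (-0.360, 0.293, 0.886); φ = arcsin(p_z) ≈ 62.34°, λ = atan2(p_y, p_x) ≈ 140.86°.

≈ 62°N, 141°E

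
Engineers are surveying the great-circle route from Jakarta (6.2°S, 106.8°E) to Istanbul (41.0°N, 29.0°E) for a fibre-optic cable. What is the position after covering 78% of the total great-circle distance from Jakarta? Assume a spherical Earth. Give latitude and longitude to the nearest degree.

≈ (35°N, 51°E)

Write both endpoints as unit vectors p₁, p₂ with components (cos φ cos λ, cos φ sin λ, sin φ).
The central angle between the endpoints is δ = arccos(p₁·p₂) ≈ 1.483 rad (85.0°).
Interpolate at f = 0.78 with slerp weights a = sin((1−f)δ)/sin δ ≈ 0.322, b = sin(fδ)/sin δ ≈ 0.919.
p = a·p₁ + b·p₂ ≈ (0.514, 0.642, 0.568); φ = arcsin(p_z) ≈ 34.62°, λ = atan2(p_y, p_x) ≈ 51.33°.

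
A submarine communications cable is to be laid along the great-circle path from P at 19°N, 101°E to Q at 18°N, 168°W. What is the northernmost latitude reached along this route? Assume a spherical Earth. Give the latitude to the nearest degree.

≈ 26°N

The great circle lies in the plane with unit normal n̂ = (p₁ × p₂)/|p₁ × p₂|.
Here n̂_z ≈ +0.902; the vertex latitude is φ_max = arccos|n̂_z| ≈ 25.5°.
Check via Clairaut: cos φ_max = |cos φ₁| · sin C = cos(19.0°)·sin(72.6°) ≈ 0.902, again giving ≈ 25.5°.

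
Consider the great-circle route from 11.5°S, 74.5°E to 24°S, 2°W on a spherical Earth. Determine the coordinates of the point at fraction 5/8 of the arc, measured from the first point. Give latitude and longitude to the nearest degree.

Write both endpoints as unit vectors p₁, p₂ with components (cos φ cos λ, cos φ sin λ, sin φ).
The central angle between the endpoints is δ = arccos(p₁·p₂) ≈ 1.276 rad (73.1°).
Interpolate at f = 5/8 with slerp weights a = sin((1−f)δ)/sin δ ≈ 0.481, b = sin(fδ)/sin δ ≈ 0.748.
p = a·p₁ + b·p₂ ≈ (0.809, 0.431, -0.400); φ = arcsin(p_z) ≈ -23.59°, λ = atan2(p_y, p_x) ≈ 28.03°.

≈ 24°S, 28°E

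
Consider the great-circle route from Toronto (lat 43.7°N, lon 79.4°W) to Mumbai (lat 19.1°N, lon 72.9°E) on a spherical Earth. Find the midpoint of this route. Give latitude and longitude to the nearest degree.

Write both endpoints as unit vectors p₁, p₂ with components (cos φ cos λ, cos φ sin λ, sin φ).
The central angle between the endpoints is δ = arccos(p₁·p₂) ≈ 1.959 rad (112.3°).
Interpolate at f = 1/2 with slerp weights a = sin((1−f)δ)/sin δ ≈ 0.897, b = sin(fδ)/sin δ ≈ 0.897.
p = a·p₁ + b·p₂ ≈ (0.369, 0.173, 0.913); φ = arcsin(p_z) ≈ 65.98°, λ = atan2(p_y, p_x) ≈ 25.11°.

≈ lat 66°N, lon 25°E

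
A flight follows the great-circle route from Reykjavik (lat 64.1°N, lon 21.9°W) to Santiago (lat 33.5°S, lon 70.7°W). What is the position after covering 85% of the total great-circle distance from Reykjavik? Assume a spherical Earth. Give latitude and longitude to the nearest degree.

Write both endpoints as unit vectors p₁, p₂ with components (cos φ cos λ, cos φ sin λ, sin φ).
The central angle between the endpoints is δ = arccos(p₁·p₂) ≈ 1.830 rad (104.9°).
Interpolate at f = 0.85 with slerp weights a = sin((1−f)δ)/sin δ ≈ 0.280, b = sin(fδ)/sin δ ≈ 1.035.
p = a·p₁ + b·p₂ ≈ (0.399, -0.860, -0.319); φ = arcsin(p_z) ≈ -18.58°, λ = atan2(p_y, p_x) ≈ -65.12°.

≈ lat 19°S, lon 65°W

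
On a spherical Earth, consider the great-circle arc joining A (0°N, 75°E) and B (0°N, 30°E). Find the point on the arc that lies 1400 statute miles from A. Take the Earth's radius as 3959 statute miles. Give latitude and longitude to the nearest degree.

≈ (0°N, 55°E)

Write both endpoints as unit vectors p₁, p₂ with components (cos φ cos λ, cos φ sin λ, sin φ).
The central angle between the endpoints is δ = arccos(p₁·p₂) ≈ 0.785 rad (45.0°). The total great-circle distance is δ·R ≈ 0.785 × 3959 ≈ 3109 mi, so the target fraction is f = 1400/3109 ≈ 0.450.
Interpolate at f ≈ 0.450 with slerp weights a = sin((1−f)δ)/sin δ ≈ 0.592, b = sin(fδ)/sin δ ≈ 0.490.
p = a·p₁ + b·p₂ ≈ (0.577, 0.817, 0.000); φ = arcsin(p_z) ≈ 0.00°, λ = atan2(p_y, p_x) ≈ 54.74°.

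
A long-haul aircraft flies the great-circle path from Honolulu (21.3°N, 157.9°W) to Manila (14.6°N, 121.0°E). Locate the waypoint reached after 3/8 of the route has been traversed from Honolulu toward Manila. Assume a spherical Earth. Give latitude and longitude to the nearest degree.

≈ 24°N, 171°E

The haversine formula gives a central angle δ ≈ 1.338 rad (76.6°) between the endpoints.
Interpolate at f = 3/8 with slerp weights a = sin((1−f)δ)/sin δ ≈ 0.763, b = sin(fδ)/sin δ ≈ 0.494.
p = a·p₁ + b·p₂ ≈ (-0.905, 0.143, 0.402); φ = arcsin(p_z) ≈ 23.68°, λ = atan2(p_y, p_x) ≈ 171.04°.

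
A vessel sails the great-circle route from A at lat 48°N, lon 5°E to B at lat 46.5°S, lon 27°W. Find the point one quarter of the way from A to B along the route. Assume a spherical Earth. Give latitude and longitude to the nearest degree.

≈ lat 25°N, lon 5°W

Convert each endpoint to a unit vector on the sphere (x = cos φ cos λ, y = cos φ sin λ, z = sin φ).
The central angle between the endpoints is δ = arccos(p₁·p₂) ≈ 1.720 rad (98.5°).
Interpolate at f = 1/4 with slerp weights a = sin((1−f)δ)/sin δ ≈ 0.972, b = sin(fδ)/sin δ ≈ 0.421.
p = a·p₁ + b·p₂ ≈ (0.906, -0.075, 0.416); φ = arcsin(p_z) ≈ 24.60°, λ = atan2(p_y, p_x) ≈ -4.74°.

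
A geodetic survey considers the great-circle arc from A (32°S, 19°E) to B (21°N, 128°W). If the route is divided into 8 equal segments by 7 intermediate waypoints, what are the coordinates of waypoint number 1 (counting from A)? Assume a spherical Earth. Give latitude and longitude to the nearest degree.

From cos δ = sin φ₁ sin φ₂ + cos φ₁ cos φ₂ cos Δλ, the central angle is δ ≈ 2.594 rad (148.6°).
Interpolate at f = 1/8 with slerp weights a = sin((1−f)δ)/sin δ ≈ 1.471, b = sin(fδ)/sin δ ≈ 0.612.
p = a·p₁ + b·p₂ ≈ (0.827, -0.044, -0.560); φ = arcsin(p_z) ≈ -34.05°, λ = atan2(p_y, p_x) ≈ -3.07°.

≈ (34°S, 3°W)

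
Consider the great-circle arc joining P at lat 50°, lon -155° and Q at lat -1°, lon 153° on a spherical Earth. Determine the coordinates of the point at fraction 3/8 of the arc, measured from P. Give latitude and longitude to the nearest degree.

The haversine formula gives a central angle δ ≈ 1.179 rad (67.5°) between the endpoints.
Interpolate at f = 3/8 with slerp weights a = sin((1−f)δ)/sin δ ≈ 0.727, b = sin(fδ)/sin δ ≈ 0.463.
p = a·p₁ + b·p₂ ≈ (-0.836, 0.013, 0.549); φ = arcsin(p_z) ≈ 33.29°, λ = atan2(p_y, p_x) ≈ 179.14°.

≈ lat 33°, lon 179°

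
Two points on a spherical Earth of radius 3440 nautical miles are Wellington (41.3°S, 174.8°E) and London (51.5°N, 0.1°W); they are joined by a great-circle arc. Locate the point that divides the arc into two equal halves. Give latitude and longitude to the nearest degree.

Write both endpoints as unit vectors p₁, p₂ with components (cos φ cos λ, cos φ sin λ, sin φ).
The central angle between the endpoints is δ = arccos(p₁·p₂) ≈ 2.953 rad (169.2°).
Interpolate at f = 1/2 with slerp weights a = sin((1−f)δ)/sin δ ≈ 5.322, b = sin(fδ)/sin δ ≈ 5.322.
p = a·p₁ + b·p₂ ≈ (-0.669, 0.357, 0.652); φ = arcsin(p_z) ≈ 40.73°, λ = atan2(p_y, p_x) ≈ 151.93°.

≈ 41°N, 152°E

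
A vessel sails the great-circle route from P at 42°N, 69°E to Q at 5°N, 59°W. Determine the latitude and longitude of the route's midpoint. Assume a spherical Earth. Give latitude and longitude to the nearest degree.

≈ 44°N, 12°W

Write both endpoints as unit vectors p₁, p₂ with components (cos φ cos λ, cos φ sin λ, sin φ).
The central angle between the endpoints is δ = arccos(p₁·p₂) ≈ 1.980 rad (113.4°).
Interpolate at f = 1/2 with slerp weights a = sin((1−f)δ)/sin δ ≈ 0.911, b = sin(fδ)/sin δ ≈ 0.911.
p = a·p₁ + b·p₂ ≈ (0.710, -0.146, 0.689); φ = arcsin(p_z) ≈ 43.55°, λ = atan2(p_y, p_x) ≈ -11.61°.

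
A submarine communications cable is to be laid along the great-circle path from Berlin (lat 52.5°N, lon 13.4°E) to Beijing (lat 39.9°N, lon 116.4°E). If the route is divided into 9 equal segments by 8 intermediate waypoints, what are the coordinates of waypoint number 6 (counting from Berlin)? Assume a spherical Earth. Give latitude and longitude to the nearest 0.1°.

Write both endpoints as unit vectors p₁, p₂ with components (cos φ cos λ, cos φ sin λ, sin φ).
The central angle between the endpoints is δ = arccos(p₁·p₂) ≈ 1.155 rad (66.2°).
Interpolate at f = 6/9 with slerp weights a = sin((1−f)δ)/sin δ ≈ 0.411, b = sin(fδ)/sin δ ≈ 0.761.
p = a·p₁ + b·p₂ ≈ (-0.016, 0.581, 0.814); φ = arcsin(p_z) ≈ 54.47°, λ = atan2(p_y, p_x) ≈ 91.62°.

≈ lat 54.5°N, lon 91.6°E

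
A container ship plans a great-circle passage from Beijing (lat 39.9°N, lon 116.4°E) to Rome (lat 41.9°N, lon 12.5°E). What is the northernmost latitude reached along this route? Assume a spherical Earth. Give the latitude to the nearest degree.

≈ 55°N

The great circle lies in the plane with unit normal n̂ = (p₁ × p₂)/|p₁ × p₂|.
Here n̂_z ≈ -0.579; the vertex latitude is φ_max = arccos|n̂_z| ≈ 54.6°.
Check via Clairaut: cos φ_max = |cos φ₁| · sin C = cos(39.9°)·sin(49.0°) ≈ 0.579, again giving ≈ 54.6°.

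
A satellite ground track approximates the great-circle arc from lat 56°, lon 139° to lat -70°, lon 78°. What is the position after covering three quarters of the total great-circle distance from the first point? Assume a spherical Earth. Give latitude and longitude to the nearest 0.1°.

The haversine formula gives a central angle δ ≈ 2.327 rad (133.3°) between the endpoints.
Interpolate at f = 3/4 with slerp weights a = sin((1−f)δ)/sin δ ≈ 0.756, b = sin(fδ)/sin δ ≈ 1.354.
p = a·p₁ + b·p₂ ≈ (-0.223, 0.730, -0.646); φ = arcsin(p_z) ≈ -40.24°, λ = atan2(p_y, p_x) ≈ 106.95°.

≈ lat -40.2°, lon 107.0°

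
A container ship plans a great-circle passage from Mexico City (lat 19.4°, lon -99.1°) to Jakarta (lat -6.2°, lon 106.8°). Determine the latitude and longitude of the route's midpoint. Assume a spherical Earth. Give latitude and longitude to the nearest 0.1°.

Convert each endpoint to a unit vector on the sphere (x = cos φ cos λ, y = cos φ sin λ, z = sin φ).
The central angle between the endpoints is δ = arccos(p₁·p₂) ≈ 2.645 rad (151.6°).
Interpolate at f = 1/2 with slerp weights a = sin((1−f)δ)/sin δ ≈ 2.036, b = sin(fδ)/sin δ ≈ 2.036.
p = a·p₁ + b·p₂ ≈ (-0.889, 0.041, 0.456); φ = arcsin(p_z) ≈ 27.16°, λ = atan2(p_y, p_x) ≈ 177.33°.

≈ lat 27.2°, lon 177.3°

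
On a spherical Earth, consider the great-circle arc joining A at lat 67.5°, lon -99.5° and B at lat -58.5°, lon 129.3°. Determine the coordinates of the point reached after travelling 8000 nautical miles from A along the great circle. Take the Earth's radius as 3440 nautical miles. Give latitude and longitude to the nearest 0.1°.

≈ lat -39.7°, lon 151.7°

The haversine formula gives a central angle δ ≈ 2.737 rad (156.8°) between the endpoints. The total great-circle distance is δ·R ≈ 2.737 × 3440 ≈ 9417 nmi, so the target fraction is f = 8000/9417 ≈ 0.850.
Interpolate at f ≈ 0.850 with slerp weights a = sin((1−f)δ)/sin δ ≈ 1.018, b = sin(fδ)/sin δ ≈ 1.852.
p = a·p₁ + b·p₂ ≈ (-0.677, 0.365, -0.639); φ = arcsin(p_z) ≈ -39.71°, λ = atan2(p_y, p_x) ≈ 151.70°.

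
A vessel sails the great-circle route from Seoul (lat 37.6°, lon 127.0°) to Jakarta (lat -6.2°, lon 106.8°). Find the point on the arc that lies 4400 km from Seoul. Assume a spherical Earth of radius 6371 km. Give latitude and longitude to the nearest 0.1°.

≈ lat 1.3°, lon 109.8°

From cos δ = sin φ₁ sin φ₂ + cos φ₁ cos φ₂ cos Δλ, the central angle is δ ≈ 0.832 rad (47.7°). The total great-circle distance is δ·R ≈ 0.832 × 6371 ≈ 5301 km, so the target fraction is f = 4400/5301 ≈ 0.830.
Interpolate at f ≈ 0.830 with slerp weights a = sin((1−f)δ)/sin δ ≈ 0.191, b = sin(fδ)/sin δ ≈ 0.862.
p = a·p₁ + b·p₂ ≈ (-0.339, 0.941, 0.023); φ = arcsin(p_z) ≈ 1.34°, λ = atan2(p_y, p_x) ≈ 109.79°.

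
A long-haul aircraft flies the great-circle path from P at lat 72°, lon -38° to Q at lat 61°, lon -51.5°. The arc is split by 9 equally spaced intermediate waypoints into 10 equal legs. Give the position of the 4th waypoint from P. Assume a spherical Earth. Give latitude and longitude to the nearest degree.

Write both endpoints as unit vectors p₁, p₂ with components (cos φ cos λ, cos φ sin λ, sin φ).
The central angle between the endpoints is δ = arccos(p₁·p₂) ≈ 0.213 rad (12.2°).
Interpolate at f = 4/10 with slerp weights a = sin((1−f)δ)/sin δ ≈ 0.603, b = sin(fδ)/sin δ ≈ 0.403.
p = a·p₁ + b·p₂ ≈ (0.268, -0.267, 0.925); φ = arcsin(p_z) ≈ 67.74°, λ = atan2(p_y, p_x) ≈ -44.91°.

≈ lat 68°, lon -45°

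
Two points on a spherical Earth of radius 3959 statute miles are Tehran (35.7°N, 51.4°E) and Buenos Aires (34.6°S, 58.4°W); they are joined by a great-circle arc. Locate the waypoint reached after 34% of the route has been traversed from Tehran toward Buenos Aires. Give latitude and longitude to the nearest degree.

From cos δ = sin φ₁ sin φ₂ + cos φ₁ cos φ₂ cos Δλ, the central angle is δ ≈ 2.163 rad (123.9°).
Interpolate at f = 0.34 with slerp weights a = sin((1−f)δ)/sin δ ≈ 1.192, b = sin(fδ)/sin δ ≈ 0.808.
p = a·p₁ + b·p₂ ≈ (0.953, 0.190, 0.237); φ = arcsin(p_z) ≈ 13.71°, λ = atan2(p_y, p_x) ≈ 11.29°.

≈ (14°N, 11°E)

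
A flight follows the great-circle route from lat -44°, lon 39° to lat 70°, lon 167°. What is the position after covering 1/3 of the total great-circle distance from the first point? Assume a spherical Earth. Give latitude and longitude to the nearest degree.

≈ lat 1°, lon 59°

From cos δ = sin φ₁ sin φ₂ + cos φ₁ cos φ₂ cos Δλ, the central angle is δ ≈ 2.505 rad (143.5°).
Interpolate at f = 1/3 with slerp weights a = sin((1−f)δ)/sin δ ≈ 1.674, b = sin(fδ)/sin δ ≈ 1.247.
p = a·p₁ + b·p₂ ≈ (0.520, 0.854, 0.009); φ = arcsin(p_z) ≈ 0.52°, λ = atan2(p_y, p_x) ≈ 58.65°.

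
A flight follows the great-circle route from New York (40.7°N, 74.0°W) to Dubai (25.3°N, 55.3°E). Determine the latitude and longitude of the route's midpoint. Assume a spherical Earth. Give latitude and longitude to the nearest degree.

Convert each endpoint to a unit vector on the sphere (x = cos φ cos λ, y = cos φ sin λ, z = sin φ).
The central angle between the endpoints is δ = arccos(p₁·p₂) ≈ 1.727 rad (98.9°).
Interpolate at f = 1/2 with slerp weights a = sin((1−f)δ)/sin δ ≈ 0.769, b = sin(fδ)/sin δ ≈ 0.769.
p = a·p₁ + b·p₂ ≈ (0.557, 0.011, 0.831); φ = arcsin(p_z) ≈ 56.16°, λ = atan2(p_y, p_x) ≈ 1.15°.

≈ 56°N, 1°E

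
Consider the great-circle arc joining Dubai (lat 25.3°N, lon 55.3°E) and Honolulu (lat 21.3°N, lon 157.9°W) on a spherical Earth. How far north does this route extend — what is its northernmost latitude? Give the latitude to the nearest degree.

≈ 56°N

The great circle lies in the plane with unit normal n̂ = (p₁ × p₂)/|p₁ × p₂|.
Here n̂_z ≈ +0.552; the vertex latitude is φ_max = arccos|n̂_z| ≈ 56.5°.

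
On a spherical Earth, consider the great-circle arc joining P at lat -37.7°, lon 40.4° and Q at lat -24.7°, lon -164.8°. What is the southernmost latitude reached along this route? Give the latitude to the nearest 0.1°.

≈ -70.5°

The great circle lies in the plane with unit normal n̂ = (p₁ × p₂)/|p₁ × p₂|.
Here n̂_z ≈ +0.333; the vertex latitude is φ_max = arccos|n̂_z| ≈ 70.5°.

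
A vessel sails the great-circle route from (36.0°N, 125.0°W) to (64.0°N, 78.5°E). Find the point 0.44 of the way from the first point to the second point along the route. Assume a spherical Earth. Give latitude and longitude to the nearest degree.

The haversine formula gives a central angle δ ≈ 1.366 rad (78.3°) between the endpoints.
Interpolate at f = 0.44 with slerp weights a = sin((1−f)δ)/sin δ ≈ 0.707, b = sin(fδ)/sin δ ≈ 0.578.
p = a·p₁ + b·p₂ ≈ (-0.278, -0.221, 0.935); φ = arcsin(p_z) ≈ 69.22°, λ = atan2(p_y, p_x) ≈ -141.54°.

≈ (69°N, 142°W)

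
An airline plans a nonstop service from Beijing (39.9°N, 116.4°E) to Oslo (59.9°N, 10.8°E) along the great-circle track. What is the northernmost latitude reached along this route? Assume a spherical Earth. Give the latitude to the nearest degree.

The great circle lies in the plane with unit normal n̂ = (p₁ × p₂)/|p₁ × p₂|.
Here n̂_z ≈ -0.415; the vertex latitude is φ_max = arccos|n̂_z| ≈ 65.5°.
Check via Clairaut: cos φ_max = |cos φ₁| · sin C = cos(39.9°)·sin(32.8°) ≈ 0.415, again giving ≈ 65.5°.

≈ 65°N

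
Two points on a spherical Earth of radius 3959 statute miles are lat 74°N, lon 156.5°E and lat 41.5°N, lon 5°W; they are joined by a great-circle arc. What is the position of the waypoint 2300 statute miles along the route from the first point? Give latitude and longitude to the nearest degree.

Write both endpoints as unit vectors p₁, p₂ with components (cos φ cos λ, cos φ sin λ, sin φ).
The central angle between the endpoints is δ = arccos(p₁·p₂) ≈ 1.114 rad (63.8°). The total great-circle distance is δ·R ≈ 1.114 × 3959 ≈ 4410 mi, so the target fraction is f = 2300/4410 ≈ 0.522.
Interpolate at f ≈ 0.522 with slerp weights a = sin((1−f)δ)/sin δ ≈ 0.566, b = sin(fδ)/sin δ ≈ 0.612.
p = a·p₁ + b·p₂ ≈ (0.313, 0.022, 0.949); φ = arcsin(p_z) ≈ 71.70°, λ = atan2(p_y, p_x) ≈ 4.07°.

≈ lat 72°N, lon 4°E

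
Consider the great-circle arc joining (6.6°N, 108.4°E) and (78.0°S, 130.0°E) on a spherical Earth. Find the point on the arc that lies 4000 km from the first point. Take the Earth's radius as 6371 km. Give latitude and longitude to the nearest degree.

From cos δ = sin φ₁ sin φ₂ + cos φ₁ cos φ₂ cos Δλ, the central angle is δ ≈ 1.491 rad (85.4°). The total great-circle distance is δ·R ≈ 1.491 × 6371 ≈ 9500 km, so the target fraction is f = 4000/9500 ≈ 0.421.
Interpolate at f ≈ 0.421 with slerp weights a = sin((1−f)δ)/sin δ ≈ 0.762, b = sin(fδ)/sin δ ≈ 0.589.
p = a·p₁ + b·p₂ ≈ (-0.318, 0.812, -0.489); φ = arcsin(p_z) ≈ -29.26°, λ = atan2(p_y, p_x) ≈ 111.36°.

≈ (29°S, 111°E)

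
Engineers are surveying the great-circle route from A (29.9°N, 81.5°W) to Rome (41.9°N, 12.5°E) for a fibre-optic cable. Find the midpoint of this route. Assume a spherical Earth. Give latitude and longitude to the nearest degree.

Convert each endpoint to a unit vector on the sphere (x = cos φ cos λ, y = cos φ sin λ, z = sin φ).
The central angle between the endpoints is δ = arccos(p₁·p₂) ≈ 1.279 rad (73.3°).
Interpolate at f = 1/2 with slerp weights a = sin((1−f)δ)/sin δ ≈ 0.623, b = sin(fδ)/sin δ ≈ 0.623.
p = a·p₁ + b·p₂ ≈ (0.533, -0.434, 0.727); φ = arcsin(p_z) ≈ 46.61°, λ = atan2(p_y, p_x) ≈ -39.16°.

≈ (47°N, 39°W)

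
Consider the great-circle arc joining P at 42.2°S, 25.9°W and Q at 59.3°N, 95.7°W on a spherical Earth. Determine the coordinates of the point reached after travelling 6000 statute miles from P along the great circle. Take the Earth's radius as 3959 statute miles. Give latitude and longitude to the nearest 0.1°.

≈ 36.0°N, 67.3°W

The haversine formula gives a central angle δ ≈ 2.034 rad (116.6°) between the endpoints. The total great-circle distance is δ·R ≈ 2.034 × 3959 ≈ 8053 mi, so the target fraction is f = 6000/8053 ≈ 0.745.
Interpolate at f ≈ 0.745 with slerp weights a = sin((1−f)δ)/sin δ ≈ 0.554, b = sin(fδ)/sin δ ≈ 1.116.
p = a·p₁ + b·p₂ ≈ (0.313, -0.746, 0.588); φ = arcsin(p_z) ≈ 35.98°, λ = atan2(p_y, p_x) ≈ -67.27°.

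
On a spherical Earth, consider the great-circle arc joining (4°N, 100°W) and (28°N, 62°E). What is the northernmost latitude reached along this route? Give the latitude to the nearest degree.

≈ 63°N

The great circle lies in the plane with unit normal n̂ = (p₁ × p₂)/|p₁ × p₂|.
Here n̂_z ≈ +0.459; the vertex latitude is φ_max = arccos|n̂_z| ≈ 62.7°.
Check via Clairaut: cos φ_max = |cos φ₁| · sin C = cos(4.0°)·sin(27.4°) ≈ 0.459, again giving ≈ 62.7°.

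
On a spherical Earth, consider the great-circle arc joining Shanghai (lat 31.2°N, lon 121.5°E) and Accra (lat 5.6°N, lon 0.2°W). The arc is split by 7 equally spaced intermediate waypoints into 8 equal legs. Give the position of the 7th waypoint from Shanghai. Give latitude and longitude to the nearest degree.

Write both endpoints as unit vectors p₁, p₂ with components (cos φ cos λ, cos φ sin λ, sin φ).
The central angle between the endpoints is δ = arccos(p₁·p₂) ≈ 1.979 rad (113.4°).
Interpolate at f = 7/8 with slerp weights a = sin((1−f)δ)/sin δ ≈ 0.267, b = sin(fδ)/sin δ ≈ 1.075.
p = a·p₁ + b·p₂ ≈ (0.951, 0.191, 0.243); φ = arcsin(p_z) ≈ 14.07°, λ = atan2(p_y, p_x) ≈ 11.34°.

≈ lat 14°N, lon 11°E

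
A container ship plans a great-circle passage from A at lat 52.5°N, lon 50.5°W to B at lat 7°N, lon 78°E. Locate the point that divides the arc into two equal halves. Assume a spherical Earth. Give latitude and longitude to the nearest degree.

≈ lat 50°N, lon 40°E

Convert each endpoint to a unit vector on the sphere (x = cos φ cos λ, y = cos φ sin λ, z = sin φ).
The central angle between the endpoints is δ = arccos(p₁·p₂) ≈ 1.854 rad (106.2°).
Interpolate at f = 1/2 with slerp weights a = sin((1−f)δ)/sin δ ≈ 0.833, b = sin(fδ)/sin δ ≈ 0.833.
p = a·p₁ + b·p₂ ≈ (0.494, 0.417, 0.762); φ = arcsin(p_z) ≈ 49.68°, λ = atan2(p_y, p_x) ≈ 40.17°.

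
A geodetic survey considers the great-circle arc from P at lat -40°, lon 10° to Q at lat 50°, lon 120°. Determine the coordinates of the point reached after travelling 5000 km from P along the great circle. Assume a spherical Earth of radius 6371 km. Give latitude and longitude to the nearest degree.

≈ lat -8°, lon 45°

Write both endpoints as unit vectors p₁, p₂ with components (cos φ cos λ, cos φ sin λ, sin φ).
The central angle between the endpoints is δ = arccos(p₁·p₂) ≈ 2.293 rad (131.4°). The total great-circle distance is δ·R ≈ 2.293 × 6371 ≈ 14607 km, so the target fraction is f = 5000/14607 ≈ 0.342.
Interpolate at f ≈ 0.342 with slerp weights a = sin((1−f)δ)/sin δ ≈ 1.330, b = sin(fδ)/sin δ ≈ 0.942.
p = a·p₁ + b·p₂ ≈ (0.701, 0.701, -0.133); φ = arcsin(p_z) ≈ -7.67°, λ = atan2(p_y, p_x) ≈ 45.02°.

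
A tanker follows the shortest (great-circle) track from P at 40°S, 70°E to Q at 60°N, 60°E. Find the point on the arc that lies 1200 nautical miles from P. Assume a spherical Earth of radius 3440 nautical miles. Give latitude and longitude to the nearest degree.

≈ 20°S, 68°E

Convert each endpoint to a unit vector on the sphere (x = cos φ cos λ, y = cos φ sin λ, z = sin φ).
The central angle between the endpoints is δ = arccos(p₁·p₂) ≈ 1.751 rad (100.3°). The total great-circle distance is δ·R ≈ 1.751 × 3440 ≈ 6024 nmi, so the target fraction is f = 1200/6024 ≈ 0.199.
Interpolate at f ≈ 0.199 with slerp weights a = sin((1−f)δ)/sin δ ≈ 1.002, b = sin(fδ)/sin δ ≈ 0.347.
p = a·p₁ + b·p₂ ≈ (0.349, 0.872, -0.343); φ = arcsin(p_z) ≈ -20.08°, λ = atan2(p_y, p_x) ≈ 68.16°.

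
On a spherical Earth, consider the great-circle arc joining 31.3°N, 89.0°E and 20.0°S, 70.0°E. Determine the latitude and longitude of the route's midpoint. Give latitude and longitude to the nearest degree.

≈ 6°N, 79°E

Write both endpoints as unit vectors p₁, p₂ with components (cos φ cos λ, cos φ sin λ, sin φ).
The central angle between the endpoints is δ = arccos(p₁·p₂) ≈ 0.950 rad (54.4°).
Interpolate at f = 1/2 with slerp weights a = sin((1−f)δ)/sin δ ≈ 0.562, b = sin(fδ)/sin δ ≈ 0.562.
p = a·p₁ + b·p₂ ≈ (0.189, 0.977, 0.100); φ = arcsin(p_z) ≈ 5.73°, λ = atan2(p_y, p_x) ≈ 79.04°.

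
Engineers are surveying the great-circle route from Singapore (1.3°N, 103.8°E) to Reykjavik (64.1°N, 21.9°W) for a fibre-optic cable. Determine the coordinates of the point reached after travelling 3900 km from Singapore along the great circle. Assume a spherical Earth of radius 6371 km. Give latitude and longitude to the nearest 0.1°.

≈ (33.6°N, 89.2°E)

Write both endpoints as unit vectors p₁, p₂ with components (cos φ cos λ, cos φ sin λ, sin φ).
The central angle between the endpoints is δ = arccos(p₁·p₂) ≈ 1.807 rad (103.6°). The total great-circle distance is δ·R ≈ 1.807 × 6371 ≈ 11515 km, so the target fraction is f = 3900/11515 ≈ 0.339.
Interpolate at f ≈ 0.339 with slerp weights a = sin((1−f)δ)/sin δ ≈ 0.957, b = sin(fδ)/sin δ ≈ 0.591.
p = a·p₁ + b·p₂ ≈ (0.011, 0.833, 0.553); φ = arcsin(p_z) ≈ 33.60°, λ = atan2(p_y, p_x) ≈ 89.22°.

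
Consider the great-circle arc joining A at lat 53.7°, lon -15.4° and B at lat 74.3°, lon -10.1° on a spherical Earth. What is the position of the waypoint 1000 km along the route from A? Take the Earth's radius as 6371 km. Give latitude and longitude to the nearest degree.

Write both endpoints as unit vectors p₁, p₂ with components (cos φ cos λ, cos φ sin λ, sin φ).
The central angle between the endpoints is δ = arccos(p₁·p₂) ≈ 0.361 rad (20.7°). The total great-circle distance is δ·R ≈ 0.361 × 6371 ≈ 2303 km, so the target fraction is f = 1000/2303 ≈ 0.434.
Interpolate at f ≈ 0.434 with slerp weights a = sin((1−f)δ)/sin δ ≈ 0.574, b = sin(fδ)/sin δ ≈ 0.442.
p = a·p₁ + b·p₂ ≈ (0.446, -0.111, 0.888); φ = arcsin(p_z) ≈ 62.66°, λ = atan2(p_y, p_x) ≈ -14.02°.

≈ lat 63°, lon -14°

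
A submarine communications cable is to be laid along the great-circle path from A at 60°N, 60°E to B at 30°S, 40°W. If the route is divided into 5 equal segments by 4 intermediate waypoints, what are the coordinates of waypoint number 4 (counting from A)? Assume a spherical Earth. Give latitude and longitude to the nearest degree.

≈ 10°S, 26°W

Write both endpoints as unit vectors p₁, p₂ with components (cos φ cos λ, cos φ sin λ, sin φ).
The central angle between the endpoints is δ = arccos(p₁·p₂) ≈ 2.104 rad (120.5°).
Interpolate at f = 4/5 with slerp weights a = sin((1−f)δ)/sin δ ≈ 0.474, b = sin(fδ)/sin δ ≈ 1.154.
p = a·p₁ + b·p₂ ≈ (0.884, -0.437, -0.166); φ = arcsin(p_z) ≈ -9.56°, λ = atan2(p_y, p_x) ≈ -26.30°.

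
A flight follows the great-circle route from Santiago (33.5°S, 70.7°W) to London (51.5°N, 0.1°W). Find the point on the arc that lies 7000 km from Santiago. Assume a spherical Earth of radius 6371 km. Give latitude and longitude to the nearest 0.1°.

≈ (19.8°N, 35.6°W)

Convert each endpoint to a unit vector on the sphere (x = cos φ cos λ, y = cos φ sin λ, z = sin φ).
The central angle between the endpoints is δ = arccos(p₁·p₂) ≈ 1.833 rad (105.0°). The total great-circle distance is δ·R ≈ 1.833 × 6371 ≈ 11680 km, so the target fraction is f = 7000/11680 ≈ 0.599.
Interpolate at f ≈ 0.599 with slerp weights a = sin((1−f)δ)/sin δ ≈ 0.694, b = sin(fδ)/sin δ ≈ 0.922.
p = a·p₁ + b·p₂ ≈ (0.765, -0.547, 0.339); φ = arcsin(p_z) ≈ 19.80°, λ = atan2(p_y, p_x) ≈ -35.56°.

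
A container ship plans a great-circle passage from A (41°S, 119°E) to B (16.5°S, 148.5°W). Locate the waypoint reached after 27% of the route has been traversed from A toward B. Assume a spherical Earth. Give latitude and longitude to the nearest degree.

Write both endpoints as unit vectors p₁, p₂ with components (cos φ cos λ, cos φ sin λ, sin φ).
The central angle between the endpoints is δ = arccos(p₁·p₂) ≈ 1.415 rad (81.1°).
Interpolate at f = 0.27 with slerp weights a = sin((1−f)δ)/sin δ ≈ 0.869, b = sin(fδ)/sin δ ≈ 0.377.
p = a·p₁ + b·p₂ ≈ (-0.627, 0.385, -0.678); φ = arcsin(p_z) ≈ -42.66°, λ = atan2(p_y, p_x) ≈ 148.45°.

≈ (43°S, 148°E)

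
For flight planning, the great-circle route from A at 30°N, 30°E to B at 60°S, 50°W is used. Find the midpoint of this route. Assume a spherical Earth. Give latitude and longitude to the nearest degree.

≈ 19°S, 3°E

Write both endpoints as unit vectors p₁, p₂ with components (cos φ cos λ, cos φ sin λ, sin φ).
The central angle between the endpoints is δ = arccos(p₁·p₂) ≈ 1.937 rad (111.0°).
Interpolate at f = 1/2 with slerp weights a = sin((1−f)δ)/sin δ ≈ 0.882, b = sin(fδ)/sin δ ≈ 0.882.
p = a·p₁ + b·p₂ ≈ (0.945, 0.044, -0.323); φ = arcsin(p_z) ≈ -18.84°, λ = atan2(p_y, p_x) ≈ 2.67°.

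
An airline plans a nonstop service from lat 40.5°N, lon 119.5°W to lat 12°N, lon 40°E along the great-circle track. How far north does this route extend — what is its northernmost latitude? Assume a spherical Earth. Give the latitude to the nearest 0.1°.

≈ 71.6°N

The great circle lies in the plane with unit normal n̂ = (p₁ × p₂)/|p₁ × p₂|.
Here n̂_z ≈ +0.315; the vertex latitude is φ_max = arccos|n̂_z| ≈ 71.6°.
Check via Clairaut: cos φ_max = |cos φ₁| · sin C = cos(40.5°)·sin(24.5°) ≈ 0.315, again giving ≈ 71.6°.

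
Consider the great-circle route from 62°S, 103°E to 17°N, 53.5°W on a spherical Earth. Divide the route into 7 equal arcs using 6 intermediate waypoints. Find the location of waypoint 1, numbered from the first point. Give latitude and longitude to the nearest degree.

Convert each endpoint to a unit vector on the sphere (x = cos φ cos λ, y = cos φ sin λ, z = sin φ).
The central angle between the endpoints is δ = arccos(p₁·p₂) ≈ 2.305 rad (132.1°).
Interpolate at f = 1/7 with slerp weights a = sin((1−f)δ)/sin δ ≈ 1.238, b = sin(fδ)/sin δ ≈ 0.435.
p = a·p₁ + b·p₂ ≈ (0.117, 0.232, -0.966); φ = arcsin(p_z) ≈ -74.97°, λ = atan2(p_y, p_x) ≈ 63.20°.

≈ 75°S, 63°E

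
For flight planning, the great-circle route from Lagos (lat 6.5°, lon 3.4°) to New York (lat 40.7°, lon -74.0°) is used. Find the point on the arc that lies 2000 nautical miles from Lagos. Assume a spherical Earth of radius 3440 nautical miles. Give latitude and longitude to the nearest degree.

Convert each endpoint to a unit vector on the sphere (x = cos φ cos λ, y = cos φ sin λ, z = sin φ).
The central angle between the endpoints is δ = arccos(p₁·p₂) ≈ 1.330 rad (76.2°). The total great-circle distance is δ·R ≈ 1.330 × 3440 ≈ 4576 nmi, so the target fraction is f = 2000/4576 ≈ 0.437.
Interpolate at f ≈ 0.437 with slerp weights a = sin((1−f)δ)/sin δ ≈ 0.701, b = sin(fδ)/sin δ ≈ 0.565.
p = a·p₁ + b·p₂ ≈ (0.813, -0.371, 0.448); φ = arcsin(p_z) ≈ 26.62°, λ = atan2(p_y, p_x) ≈ -24.50°.

≈ lat 27°, lon -25°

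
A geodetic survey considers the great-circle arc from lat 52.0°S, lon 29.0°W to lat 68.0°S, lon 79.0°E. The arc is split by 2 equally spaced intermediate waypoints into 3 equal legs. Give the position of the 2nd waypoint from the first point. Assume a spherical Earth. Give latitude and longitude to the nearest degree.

The haversine formula gives a central angle δ ≈ 0.851 rad (48.7°) between the endpoints.
Interpolate at f = 2/3 with slerp weights a = sin((1−f)δ)/sin δ ≈ 0.372, b = sin(fδ)/sin δ ≈ 0.715.
p = a·p₁ + b·p₂ ≈ (0.251, 0.152, -0.956); φ = arcsin(p_z) ≈ -72.92°, λ = atan2(p_y, p_x) ≈ 31.10°.

≈ lat 73°S, lon 31°E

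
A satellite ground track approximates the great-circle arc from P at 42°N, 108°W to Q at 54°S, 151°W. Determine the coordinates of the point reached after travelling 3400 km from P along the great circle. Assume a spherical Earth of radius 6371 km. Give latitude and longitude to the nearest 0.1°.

≈ 13.4°N, 120.4°W

Write both endpoints as unit vectors p₁, p₂ with components (cos φ cos λ, cos φ sin λ, sin φ).
The central angle between the endpoints is δ = arccos(p₁·p₂) ≈ 1.795 rad (102.8°). The total great-circle distance is δ·R ≈ 1.795 × 6371 ≈ 11433 km, so the target fraction is f = 3400/11433 ≈ 0.297.
Interpolate at f ≈ 0.297 with slerp weights a = sin((1−f)δ)/sin δ ≈ 0.977, b = sin(fδ)/sin δ ≈ 0.522.
p = a·p₁ + b·p₂ ≈ (-0.492, -0.839, 0.231); φ = arcsin(p_z) ≈ 13.38°, λ = atan2(p_y, p_x) ≈ -120.41°.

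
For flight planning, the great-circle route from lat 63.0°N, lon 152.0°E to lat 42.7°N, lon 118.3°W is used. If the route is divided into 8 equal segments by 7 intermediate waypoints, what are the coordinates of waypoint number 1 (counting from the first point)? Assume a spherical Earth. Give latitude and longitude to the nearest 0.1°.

Convert each endpoint to a unit vector on the sphere (x = cos φ cos λ, y = cos φ sin λ, z = sin φ).
The central angle between the endpoints is δ = arccos(p₁·p₂) ≈ 0.920 rad (52.7°).
Interpolate at f = 1/8 with slerp weights a = sin((1−f)δ)/sin δ ≈ 0.906, b = sin(fδ)/sin δ ≈ 0.144.
p = a·p₁ + b·p₂ ≈ (-0.413, 0.100, 0.905); φ = arcsin(p_z) ≈ 64.83°, λ = atan2(p_y, p_x) ≈ 166.43°.

≈ lat 64.8°N, lon 166.4°E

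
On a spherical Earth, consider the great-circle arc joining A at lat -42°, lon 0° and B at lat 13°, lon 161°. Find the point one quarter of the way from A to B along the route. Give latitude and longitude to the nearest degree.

≈ lat -64°, lon 52°

Convert each endpoint to a unit vector on the sphere (x = cos φ cos λ, y = cos φ sin λ, z = sin φ).
The central angle between the endpoints is δ = arccos(p₁·p₂) ≈ 2.559 rad (146.6°).
Interpolate at f = 1/4 with slerp weights a = sin((1−f)δ)/sin δ ≈ 1.709, b = sin(fδ)/sin δ ≈ 1.086.
p = a·p₁ + b·p₂ ≈ (0.270, 0.344, -0.899); φ = arcsin(p_z) ≈ -64.06°, λ = atan2(p_y, p_x) ≈ 51.92°.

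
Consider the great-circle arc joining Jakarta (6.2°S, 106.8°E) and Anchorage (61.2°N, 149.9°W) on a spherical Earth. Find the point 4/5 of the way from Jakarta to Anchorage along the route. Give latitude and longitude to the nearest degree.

≈ 58°N, 170°E

The haversine formula gives a central angle δ ≈ 1.777 rad (101.8°) between the endpoints.
Interpolate at f = 4/5 with slerp weights a = sin((1−f)δ)/sin δ ≈ 0.356, b = sin(fδ)/sin δ ≈ 1.010.
p = a·p₁ + b·p₂ ≈ (-0.523, 0.094, 0.847); φ = arcsin(p_z) ≈ 57.88°, λ = atan2(p_y, p_x) ≈ 169.79°.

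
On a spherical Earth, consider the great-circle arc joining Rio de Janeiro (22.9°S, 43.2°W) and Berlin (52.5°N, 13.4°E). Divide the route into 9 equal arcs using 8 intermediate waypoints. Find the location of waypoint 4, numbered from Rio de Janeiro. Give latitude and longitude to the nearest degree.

From cos δ = sin φ₁ sin φ₂ + cos φ₁ cos φ₂ cos Δλ, the central angle is δ ≈ 1.571 rad (90.0°).
Interpolate at f = 4/9 with slerp weights a = sin((1−f)δ)/sin δ ≈ 0.766, b = sin(fδ)/sin δ ≈ 0.643.
p = a·p₁ + b·p₂ ≈ (0.895, -0.392, 0.212); φ = arcsin(p_z) ≈ 12.23°, λ = atan2(p_y, p_x) ≈ -23.67°.

≈ 12°N, 24°W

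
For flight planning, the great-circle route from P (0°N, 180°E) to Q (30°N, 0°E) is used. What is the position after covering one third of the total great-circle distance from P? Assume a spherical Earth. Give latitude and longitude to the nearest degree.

Convert each endpoint to a unit vector on the sphere (x = cos φ cos λ, y = cos φ sin λ, z = sin φ).
The central angle between the endpoints is δ = arccos(p₁·p₂) ≈ 2.618 rad (150.0°).
Interpolate at f = 1/3 with slerp weights a = sin((1−f)δ)/sin δ ≈ 1.970, b = sin(fδ)/sin δ ≈ 1.532.
p = a·p₁ + b·p₂ ≈ (-0.643, 0.000, 0.766); φ = arcsin(p_z) ≈ 50.00°, λ = atan2(p_y, p_x) ≈ 180.00°.

≈ (50°N, 180°E)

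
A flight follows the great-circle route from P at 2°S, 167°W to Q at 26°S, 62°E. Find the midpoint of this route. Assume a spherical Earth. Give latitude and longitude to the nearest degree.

Write both endpoints as unit vectors p₁, p₂ with components (cos φ cos λ, cos φ sin λ, sin φ).
The central angle between the endpoints is δ = arccos(p₁·p₂) ≈ 2.182 rad (125.0°).
Interpolate at f = 1/2 with slerp weights a = sin((1−f)δ)/sin δ ≈ 1.083, b = sin(fδ)/sin δ ≈ 1.083.
p = a·p₁ + b·p₂ ≈ (-0.598, 0.616, -0.513); φ = arcsin(p_z) ≈ -30.85°, λ = atan2(p_y, p_x) ≈ 134.13°.

≈ 31°S, 134°E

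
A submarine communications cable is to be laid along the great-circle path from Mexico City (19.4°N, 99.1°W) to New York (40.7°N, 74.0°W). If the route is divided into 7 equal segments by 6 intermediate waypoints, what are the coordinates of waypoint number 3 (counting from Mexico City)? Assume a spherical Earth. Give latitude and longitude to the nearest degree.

Write both endpoints as unit vectors p₁, p₂ with components (cos φ cos λ, cos φ sin λ, sin φ).
The central angle between the endpoints is δ = arccos(p₁·p₂) ≈ 0.527 rad (30.2°).
Interpolate at f = 3/7 with slerp weights a = sin((1−f)δ)/sin δ ≈ 0.590, b = sin(fδ)/sin δ ≈ 0.445.
p = a·p₁ + b·p₂ ≈ (0.005, -0.874, 0.486); φ = arcsin(p_z) ≈ 29.10°, λ = atan2(p_y, p_x) ≈ -89.67°.

≈ (29°N, 90°W)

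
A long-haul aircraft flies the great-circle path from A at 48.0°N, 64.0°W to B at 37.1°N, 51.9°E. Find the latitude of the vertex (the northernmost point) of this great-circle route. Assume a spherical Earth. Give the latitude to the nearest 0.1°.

The great circle lies in the plane with unit normal n̂ = (p₁ × p₂)/|p₁ × p₂|.
Here n̂_z ≈ +0.492; the vertex latitude is φ_max = arccos|n̂_z| ≈ 60.6°.
Check via Clairaut: cos φ_max = |cos φ₁| · sin C = cos(48.0°)·sin(47.3°) ≈ 0.492, again giving ≈ 60.6°.

≈ 60.6°N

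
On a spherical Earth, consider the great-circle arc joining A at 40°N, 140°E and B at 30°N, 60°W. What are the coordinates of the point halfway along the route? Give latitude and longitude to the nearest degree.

From cos δ = sin φ₁ sin φ₂ + cos φ₁ cos φ₂ cos Δλ, the central angle is δ ≈ 1.878 rad (107.6°).
Interpolate at f = 1/2 with slerp weights a = sin((1−f)δ)/sin δ ≈ 0.846, b = sin(fδ)/sin δ ≈ 0.846.
p = a·p₁ + b·p₂ ≈ (-0.130, -0.218, 0.967); φ = arcsin(p_z) ≈ 75.29°, λ = atan2(p_y, p_x) ≈ -120.84°.

≈ 75°N, 121°W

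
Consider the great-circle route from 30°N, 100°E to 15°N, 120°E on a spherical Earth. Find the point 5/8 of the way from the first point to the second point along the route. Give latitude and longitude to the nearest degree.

Convert each endpoint to a unit vector on the sphere (x = cos φ cos λ, y = cos φ sin λ, z = sin φ).
The central angle between the endpoints is δ = arccos(p₁·p₂) ≈ 0.414 rad (23.7°).
Interpolate at f = 5/8 with slerp weights a = sin((1−f)δ)/sin δ ≈ 0.384, b = sin(fδ)/sin δ ≈ 0.636.
p = a·p₁ + b·p₂ ≈ (-0.365, 0.860, 0.357); φ = arcsin(p_z) ≈ 20.91°, λ = atan2(p_y, p_x) ≈ 113.00°.

≈ 21°N, 113°E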